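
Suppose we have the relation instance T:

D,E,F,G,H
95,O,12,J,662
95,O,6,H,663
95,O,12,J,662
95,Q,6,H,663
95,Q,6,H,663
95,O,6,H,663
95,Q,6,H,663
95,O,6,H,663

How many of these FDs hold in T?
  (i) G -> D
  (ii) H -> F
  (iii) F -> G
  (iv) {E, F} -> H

4

(i) G -> D: every LHS value maps to a single RHS value — holds.
(ii) H -> F: every LHS value maps to a single RHS value — holds.
(iii) F -> G: every LHS value maps to a single RHS value — holds.
(iv) {E, F} -> H: every LHS value maps to a single RHS value — holds.
4 of the 4 dependencies hold.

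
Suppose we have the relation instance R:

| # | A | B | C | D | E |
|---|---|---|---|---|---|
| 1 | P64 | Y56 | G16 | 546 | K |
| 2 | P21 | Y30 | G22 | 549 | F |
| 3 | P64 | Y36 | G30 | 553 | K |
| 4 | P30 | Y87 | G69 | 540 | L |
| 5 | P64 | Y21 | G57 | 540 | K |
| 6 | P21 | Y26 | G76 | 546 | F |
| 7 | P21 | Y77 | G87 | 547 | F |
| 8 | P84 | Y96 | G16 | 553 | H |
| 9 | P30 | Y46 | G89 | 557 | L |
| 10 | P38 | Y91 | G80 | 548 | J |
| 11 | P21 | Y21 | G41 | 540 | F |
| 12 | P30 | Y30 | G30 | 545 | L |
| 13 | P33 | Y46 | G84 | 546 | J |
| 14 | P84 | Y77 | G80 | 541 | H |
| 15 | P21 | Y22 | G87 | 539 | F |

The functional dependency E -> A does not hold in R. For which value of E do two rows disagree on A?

E=K: rows 1, 3, 5 → A = P64, P64, P64 ✓
E=F: rows 2, 6, 7, 11, 15 → A = P21, P21, P21, P21, P21 ✓
E=L: rows 4, 9, 12 → A = P30, P30, P30 ✓
E=H: rows 8, 14 → A = P84, P84 ✓
E=J: rows 10, 13 → A takes values {P38, P33} — violation
The only E value with inconsistent A is E=J.

J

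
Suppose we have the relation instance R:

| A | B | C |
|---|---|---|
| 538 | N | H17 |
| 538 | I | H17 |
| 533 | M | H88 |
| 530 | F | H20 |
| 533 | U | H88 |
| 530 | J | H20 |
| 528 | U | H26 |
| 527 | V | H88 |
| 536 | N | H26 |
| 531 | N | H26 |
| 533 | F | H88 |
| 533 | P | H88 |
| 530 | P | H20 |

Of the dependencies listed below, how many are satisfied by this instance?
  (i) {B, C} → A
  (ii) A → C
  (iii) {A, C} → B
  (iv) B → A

(i) {B, C} → A: (B=N, C=H26): 2 rows → A takes values {536, 531} — violation — fails.
(ii) A → C: every LHS value maps to a single RHS value — holds.
(iii) {A, C} → B: (A=538, C=H17): 2 rows → B takes values {N, I} — violation; (A=533, C=H88): 4 rows → B takes values {M, U, F, P} — violation; (A=530, C=H20): 3 rows → B takes values {F, J, P} — violation — fails.
(iv) B → A: B=N: 3 rows → A takes values {538, 536, 531} — violation; B=F: 2 rows → A takes values {530, 533} — violation; B=U: 2 rows → A takes values {533, 528} — violation; B=P: 2 rows → A takes values {533, 530} — violation — fails.
1 of the 4 dependencies holds.

1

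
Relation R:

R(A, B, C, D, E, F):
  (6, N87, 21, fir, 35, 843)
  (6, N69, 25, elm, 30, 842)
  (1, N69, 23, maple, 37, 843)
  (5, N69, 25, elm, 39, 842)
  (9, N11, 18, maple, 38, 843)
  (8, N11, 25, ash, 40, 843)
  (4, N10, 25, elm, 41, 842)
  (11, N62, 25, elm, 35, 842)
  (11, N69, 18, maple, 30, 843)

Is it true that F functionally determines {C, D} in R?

No

F=843: 5 rows → {C,D} takes values {(21, fir), (23, maple), (18, maple), (25, ash)} — violation
F=842: 4 rows → {C,D} = (25, elm), (25, elm), (25, elm), (25, elm) ✓
Two rows agree on F but differ on {C, D}, so F → {C, D} does not hold.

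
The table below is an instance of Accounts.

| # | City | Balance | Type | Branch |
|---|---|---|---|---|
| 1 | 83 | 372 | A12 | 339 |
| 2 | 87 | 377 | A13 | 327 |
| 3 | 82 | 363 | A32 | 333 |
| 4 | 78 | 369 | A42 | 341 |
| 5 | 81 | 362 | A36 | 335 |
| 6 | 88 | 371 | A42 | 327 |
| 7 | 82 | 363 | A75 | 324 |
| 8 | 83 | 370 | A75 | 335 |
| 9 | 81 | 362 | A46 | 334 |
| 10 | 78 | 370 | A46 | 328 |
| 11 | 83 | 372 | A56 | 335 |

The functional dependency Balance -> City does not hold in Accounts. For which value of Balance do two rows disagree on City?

370

Balance=372: rows 1, 11 → City = 83, 83 ✓
Balance=377: row 2 → City = 87 ✓
Balance=363: rows 3, 7 → City = 82, 82 ✓
Balance=369: row 4 → City = 78 ✓
Balance=362: rows 5, 9 → City = 81, 81 ✓
Balance=371: row 6 → City = 88 ✓
Balance=370: rows 8, 10 → City takes values {83, 78} — violation
The only Balance value with inconsistent City is Balance=370.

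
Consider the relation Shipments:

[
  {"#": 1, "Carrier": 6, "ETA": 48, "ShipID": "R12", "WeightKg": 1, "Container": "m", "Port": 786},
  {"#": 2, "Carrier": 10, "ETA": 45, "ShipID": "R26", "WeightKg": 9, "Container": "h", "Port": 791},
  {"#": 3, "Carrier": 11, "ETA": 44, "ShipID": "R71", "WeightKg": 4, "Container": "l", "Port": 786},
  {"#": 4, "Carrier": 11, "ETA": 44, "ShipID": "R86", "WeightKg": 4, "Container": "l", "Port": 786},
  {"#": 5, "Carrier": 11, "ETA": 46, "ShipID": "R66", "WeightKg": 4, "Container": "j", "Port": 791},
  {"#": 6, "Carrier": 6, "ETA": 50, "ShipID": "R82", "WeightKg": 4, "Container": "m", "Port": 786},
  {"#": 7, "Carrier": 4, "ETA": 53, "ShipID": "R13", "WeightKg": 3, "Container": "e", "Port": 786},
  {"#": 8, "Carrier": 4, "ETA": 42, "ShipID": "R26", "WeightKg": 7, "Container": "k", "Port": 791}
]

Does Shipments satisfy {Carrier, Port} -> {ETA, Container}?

No

(Carrier=6, Port=786): rows 1, 6 → {ETA,Container} takes values {(48, m), (50, m)} — violation
(Carrier=10, Port=791): row 2 → {ETA,Container} = (45, h) ✓
(Carrier=11, Port=786): rows 3, 4 → {ETA,Container} = (44, l), (44, l) ✓
(Carrier=11, Port=791): row 5 → {ETA,Container} = (46, j) ✓
(Carrier=4, Port=786): row 7 → {ETA,Container} = (53, e) ✓
(Carrier=4, Port=791): row 8 → {ETA,Container} = (42, k) ✓
Two rows agree on {Carrier, Port} but differ on {ETA, Container}, so {Carrier, Port} -> {ETA, Container} does not hold.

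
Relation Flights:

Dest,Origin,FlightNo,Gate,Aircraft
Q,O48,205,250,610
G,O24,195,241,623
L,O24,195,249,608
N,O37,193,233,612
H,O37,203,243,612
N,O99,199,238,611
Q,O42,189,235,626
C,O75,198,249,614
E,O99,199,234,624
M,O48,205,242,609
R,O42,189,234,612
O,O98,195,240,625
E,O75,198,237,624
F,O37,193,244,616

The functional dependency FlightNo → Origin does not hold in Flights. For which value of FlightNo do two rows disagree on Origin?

FlightNo=205: 2 rows → Origin = O48, O48 ✓
FlightNo=195: 3 rows → Origin takes values {O24, O98} — violation
FlightNo=193: 2 rows → Origin = O37, O37 ✓
FlightNo=203: 1 row → Origin = O37 ✓
FlightNo=199: 2 rows → Origin = O99, O99 ✓
FlightNo=189: 2 rows → Origin = O42, O42 ✓
FlightNo=198: 2 rows → Origin = O75, O75 ✓
The only FlightNo value with inconsistent Origin is FlightNo=195.

195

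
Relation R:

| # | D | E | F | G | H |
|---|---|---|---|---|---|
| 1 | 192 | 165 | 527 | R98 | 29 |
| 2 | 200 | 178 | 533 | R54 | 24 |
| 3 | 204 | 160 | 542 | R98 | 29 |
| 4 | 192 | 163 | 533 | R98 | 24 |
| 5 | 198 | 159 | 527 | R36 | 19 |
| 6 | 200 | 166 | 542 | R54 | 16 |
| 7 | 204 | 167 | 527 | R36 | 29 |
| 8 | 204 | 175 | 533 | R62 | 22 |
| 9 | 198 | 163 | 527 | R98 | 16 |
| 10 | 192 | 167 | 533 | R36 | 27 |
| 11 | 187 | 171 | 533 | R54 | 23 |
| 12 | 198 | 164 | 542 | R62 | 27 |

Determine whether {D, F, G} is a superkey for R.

All 12 rows have distinct {D, F, G} values, so {D, F, G} → (all attributes) holds and {D, F, G} is a superkey.

Yes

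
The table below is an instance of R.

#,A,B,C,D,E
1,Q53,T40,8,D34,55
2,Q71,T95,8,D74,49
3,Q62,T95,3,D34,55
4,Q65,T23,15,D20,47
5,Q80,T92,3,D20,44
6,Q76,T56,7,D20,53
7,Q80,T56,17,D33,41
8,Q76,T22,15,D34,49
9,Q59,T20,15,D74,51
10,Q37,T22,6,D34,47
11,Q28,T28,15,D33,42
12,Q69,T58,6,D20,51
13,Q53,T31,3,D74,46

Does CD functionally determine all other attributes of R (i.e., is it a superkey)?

All 13 rows have distinct CD values, so CD → (all attributes) holds and CD is a superkey.

Yes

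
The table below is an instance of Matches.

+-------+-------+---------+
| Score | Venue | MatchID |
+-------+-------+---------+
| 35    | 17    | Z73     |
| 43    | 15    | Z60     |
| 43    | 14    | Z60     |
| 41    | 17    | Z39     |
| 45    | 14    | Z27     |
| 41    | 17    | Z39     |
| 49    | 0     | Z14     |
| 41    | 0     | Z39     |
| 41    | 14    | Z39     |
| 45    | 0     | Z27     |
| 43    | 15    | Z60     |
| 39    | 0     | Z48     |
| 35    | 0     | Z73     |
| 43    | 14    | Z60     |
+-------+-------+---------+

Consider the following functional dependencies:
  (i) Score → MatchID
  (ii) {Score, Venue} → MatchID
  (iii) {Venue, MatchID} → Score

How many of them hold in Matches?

3

(i) Score → MatchID: every LHS value maps to a single RHS value — holds.
(ii) {Score, Venue} → MatchID: every LHS value maps to a single RHS value — holds.
(iii) {Venue, MatchID} → Score: every LHS value maps to a single RHS value — holds.
3 of the 3 dependencies hold.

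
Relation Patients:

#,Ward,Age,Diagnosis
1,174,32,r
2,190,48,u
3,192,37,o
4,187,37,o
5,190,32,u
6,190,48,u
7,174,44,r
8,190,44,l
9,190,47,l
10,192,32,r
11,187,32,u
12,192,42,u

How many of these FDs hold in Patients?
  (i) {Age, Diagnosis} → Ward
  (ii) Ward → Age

0

(i) {Age, Diagnosis} → Ward: (Age=32, Diagnosis=r): rows 1, 10 → Ward takes values {174, 192} — violation; (Age=37, Diagnosis=o): rows 3, 4 → Ward takes values {192, 187} — violation; (Age=32, Diagnosis=u): rows 5, 11 → Ward takes values {190, 187} — violation — fails.
(ii) Ward → Age: Ward=174: rows 1, 7 → Age takes values {32, 44} — violation; Ward=190: rows 2, 5, 6, 8, 9 → Age takes values {48, 32, 44, 47} — violation; Ward=192: rows 3, 10, 12 → Age takes values {37, 32, 42} — violation; Ward=187: rows 4, 11 → Age takes values {37, 32} — violation — fails.
None of the 2 dependencies hold.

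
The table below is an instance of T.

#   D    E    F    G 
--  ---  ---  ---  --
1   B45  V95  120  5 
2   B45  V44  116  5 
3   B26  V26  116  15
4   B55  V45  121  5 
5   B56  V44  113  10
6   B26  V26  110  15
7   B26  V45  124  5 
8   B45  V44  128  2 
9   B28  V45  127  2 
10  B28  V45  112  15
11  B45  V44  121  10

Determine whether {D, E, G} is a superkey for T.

Rows 3 and 6 have the same {D, E, G} value (D=B26, E=V26, G=15) but are distinct tuples, so {D, E, G} does not determine every attribute — not a superkey.

No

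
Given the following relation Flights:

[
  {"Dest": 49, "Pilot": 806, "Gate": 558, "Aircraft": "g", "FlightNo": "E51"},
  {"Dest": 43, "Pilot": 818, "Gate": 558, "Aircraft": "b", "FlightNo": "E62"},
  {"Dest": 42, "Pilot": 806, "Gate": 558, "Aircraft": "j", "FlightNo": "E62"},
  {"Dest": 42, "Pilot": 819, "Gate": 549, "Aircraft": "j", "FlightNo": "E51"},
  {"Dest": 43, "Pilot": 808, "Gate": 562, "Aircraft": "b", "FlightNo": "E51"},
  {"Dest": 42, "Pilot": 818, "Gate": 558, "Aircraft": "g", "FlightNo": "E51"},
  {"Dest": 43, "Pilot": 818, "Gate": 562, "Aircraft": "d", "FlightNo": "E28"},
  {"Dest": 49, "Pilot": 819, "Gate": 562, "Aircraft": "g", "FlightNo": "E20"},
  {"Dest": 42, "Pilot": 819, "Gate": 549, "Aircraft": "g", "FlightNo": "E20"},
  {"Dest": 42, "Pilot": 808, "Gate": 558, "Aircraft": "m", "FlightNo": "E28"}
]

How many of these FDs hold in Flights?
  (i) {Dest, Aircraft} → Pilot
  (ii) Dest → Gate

0

(i) {Dest, Aircraft} → Pilot: (Dest=49, Aircraft=g): 2 rows → Pilot takes values {806, 819} — violation; (Dest=43, Aircraft=b): 2 rows → Pilot takes values {818, 808} — violation; (Dest=42, Aircraft=j): 2 rows → Pilot takes values {806, 819} — violation; (Dest=42, Aircraft=g): 2 rows → Pilot takes values {818, 819} — violation — fails.
(ii) Dest → Gate: Dest=49: 2 rows → Gate takes values {558, 562} — violation; Dest=43: 3 rows → Gate takes values {558, 562} — violation; Dest=42: 5 rows → Gate takes values {558, 549} — violation — fails.
None of the 2 dependencies hold.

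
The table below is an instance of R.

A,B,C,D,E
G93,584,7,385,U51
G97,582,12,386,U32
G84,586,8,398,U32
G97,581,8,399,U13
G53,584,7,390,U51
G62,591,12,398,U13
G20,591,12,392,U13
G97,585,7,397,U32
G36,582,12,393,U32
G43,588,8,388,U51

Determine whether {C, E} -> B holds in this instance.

Yes

(C=7, E=U51): 2 rows → B = 584, 584 ✓
(C=12, E=U32): 2 rows → B = 582, 582 ✓
(C=8, E=U32): 1 row → B = 586 ✓
(C=8, E=U13): 1 row → B = 581 ✓
(C=12, E=U13): 2 rows → B = 591, 591 ✓
(C=7, E=U32): 1 row → B = 585 ✓
(C=8, E=U51): 1 row → B = 588 ✓
Every {C, E} value is associated with a single B value, so {C, E} -> B holds.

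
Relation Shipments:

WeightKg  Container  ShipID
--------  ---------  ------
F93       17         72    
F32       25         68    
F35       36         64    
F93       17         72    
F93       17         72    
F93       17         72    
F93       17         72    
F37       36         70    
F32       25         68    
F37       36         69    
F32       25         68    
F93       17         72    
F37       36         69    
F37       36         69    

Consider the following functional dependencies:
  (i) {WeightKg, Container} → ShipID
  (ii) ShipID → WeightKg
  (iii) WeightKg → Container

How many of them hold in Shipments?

2

(i) {WeightKg, Container} → ShipID: (WeightKg=F37, Container=36): 4 rows → ShipID takes values {70, 69} — violation — fails.
(ii) ShipID → WeightKg: every LHS value maps to a single RHS value — holds.
(iii) WeightKg → Container: every LHS value maps to a single RHS value — holds.
2 of the 3 dependencies hold.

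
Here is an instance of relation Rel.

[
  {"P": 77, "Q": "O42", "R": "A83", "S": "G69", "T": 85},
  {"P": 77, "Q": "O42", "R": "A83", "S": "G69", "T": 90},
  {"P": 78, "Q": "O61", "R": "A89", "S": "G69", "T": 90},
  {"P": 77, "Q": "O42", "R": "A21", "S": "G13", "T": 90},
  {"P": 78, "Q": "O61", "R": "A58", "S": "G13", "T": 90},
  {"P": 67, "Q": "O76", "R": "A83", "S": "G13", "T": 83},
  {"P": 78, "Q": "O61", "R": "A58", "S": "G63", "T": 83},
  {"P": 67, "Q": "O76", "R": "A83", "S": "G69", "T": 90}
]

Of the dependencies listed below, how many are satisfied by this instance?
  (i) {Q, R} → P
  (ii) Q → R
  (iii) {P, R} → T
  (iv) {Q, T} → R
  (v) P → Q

(i) {Q, R} → P: every LHS value maps to a single RHS value — holds.
(ii) Q → R: Q=O42: 3 rows → R takes values {A83, A21} — violation; Q=O61: 3 rows → R takes values {A89, A58} — violation — fails.
(iii) {P, R} → T: (P=77, R=A83): 2 rows → T takes values {85, 90} — violation; (P=78, R=A58): 2 rows → T takes values {90, 83} — violation; (P=67, R=A83): 2 rows → T takes values {83, 90} — violation — fails.
(iv) {Q, T} → R: (Q=O42, T=90): 2 rows → R takes values {A83, A21} — violation; (Q=O61, T=90): 2 rows → R takes values {A89, A58} — violation — fails.
(v) P → Q: every LHS value maps to a single RHS value — holds.
2 of the 5 dependencies hold.

2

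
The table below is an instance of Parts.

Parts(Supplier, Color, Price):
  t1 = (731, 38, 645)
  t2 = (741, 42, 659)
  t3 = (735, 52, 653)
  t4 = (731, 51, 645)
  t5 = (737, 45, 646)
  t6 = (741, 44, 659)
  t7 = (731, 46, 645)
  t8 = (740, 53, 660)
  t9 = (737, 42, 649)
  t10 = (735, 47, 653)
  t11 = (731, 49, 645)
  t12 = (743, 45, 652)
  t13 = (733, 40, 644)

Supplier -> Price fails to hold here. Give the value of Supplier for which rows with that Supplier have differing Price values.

Supplier=731: rows 1, 4, 7, 11 → Price = 645, 645, 645, 645 ✓
Supplier=741: rows 2, 6 → Price = 659, 659 ✓
Supplier=735: rows 3, 10 → Price = 653, 653 ✓
Supplier=737: rows 5, 9 → Price takes values {646, 649} — violation
Supplier=740: row 8 → Price = 660 ✓
Supplier=743: row 12 → Price = 652 ✓
Supplier=733: row 13 → Price = 644 ✓
The only Supplier value with inconsistent Price is Supplier=737.

737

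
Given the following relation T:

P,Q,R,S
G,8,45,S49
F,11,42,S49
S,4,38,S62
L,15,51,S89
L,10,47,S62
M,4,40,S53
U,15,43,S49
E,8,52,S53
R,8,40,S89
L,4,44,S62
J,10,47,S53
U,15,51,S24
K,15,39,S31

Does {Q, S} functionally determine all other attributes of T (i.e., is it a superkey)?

No

Two distinct rows share (Q=4, S=S62), so {Q, S} does not determine every attribute — not a superkey.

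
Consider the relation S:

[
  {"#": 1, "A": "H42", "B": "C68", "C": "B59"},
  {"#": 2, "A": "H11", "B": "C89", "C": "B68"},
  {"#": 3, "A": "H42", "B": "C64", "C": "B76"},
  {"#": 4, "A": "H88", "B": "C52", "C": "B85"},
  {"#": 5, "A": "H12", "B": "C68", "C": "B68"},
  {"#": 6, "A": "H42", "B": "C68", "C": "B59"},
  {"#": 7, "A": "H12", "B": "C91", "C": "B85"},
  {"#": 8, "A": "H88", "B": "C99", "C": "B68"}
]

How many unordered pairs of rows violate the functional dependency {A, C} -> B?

(A=H42, C=B59): all 2 rows agree on B — 0 pairs.

0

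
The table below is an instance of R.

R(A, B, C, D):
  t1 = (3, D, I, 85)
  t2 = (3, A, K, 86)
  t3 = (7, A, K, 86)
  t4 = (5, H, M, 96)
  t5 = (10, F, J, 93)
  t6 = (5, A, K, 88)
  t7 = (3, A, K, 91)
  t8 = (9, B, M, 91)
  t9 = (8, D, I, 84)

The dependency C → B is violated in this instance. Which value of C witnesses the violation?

M

C=I: rows 1, 9 → B = D, D ✓
C=K: rows 2, 3, 6, 7 → B = A, A, A, A ✓
C=M: rows 4, 8 → B takes values {H, B} — violation
C=J: row 5 → B = F ✓
The only C value with inconsistent B is C=M.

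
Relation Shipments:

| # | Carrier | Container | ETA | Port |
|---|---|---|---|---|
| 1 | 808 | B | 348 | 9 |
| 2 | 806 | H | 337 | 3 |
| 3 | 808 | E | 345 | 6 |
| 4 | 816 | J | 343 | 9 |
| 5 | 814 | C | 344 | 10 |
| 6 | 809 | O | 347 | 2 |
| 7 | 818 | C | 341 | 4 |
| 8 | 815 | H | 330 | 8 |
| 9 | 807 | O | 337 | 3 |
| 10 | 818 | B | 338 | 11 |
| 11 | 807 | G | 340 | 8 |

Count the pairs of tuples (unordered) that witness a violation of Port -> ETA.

2

Port=9: violating pairs (1,4) — 1 pair.
Port=3: all 2 rows agree on ETA — 0 pairs.
Port=8: violating pairs (8,11) — 1 pair.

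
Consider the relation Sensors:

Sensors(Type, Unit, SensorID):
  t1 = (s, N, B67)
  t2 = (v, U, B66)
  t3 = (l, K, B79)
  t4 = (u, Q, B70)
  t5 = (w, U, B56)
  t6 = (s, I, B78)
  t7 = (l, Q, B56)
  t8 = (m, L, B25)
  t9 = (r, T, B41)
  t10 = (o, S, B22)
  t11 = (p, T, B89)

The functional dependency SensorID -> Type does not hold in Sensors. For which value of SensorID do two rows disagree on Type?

SensorID=B67: row 1 → Type = s ✓
SensorID=B66: row 2 → Type = v ✓
SensorID=B79: row 3 → Type = l ✓
SensorID=B70: row 4 → Type = u ✓
SensorID=B56: rows 5, 7 → Type takes values {w, l} — violation
SensorID=B78: row 6 → Type = s ✓
SensorID=B25: row 8 → Type = m ✓
SensorID=B41: row 9 → Type = r ✓
SensorID=B22: row 10 → Type = o ✓
SensorID=B89: row 11 → Type = p ✓
The only SensorID value with inconsistent Type is SensorID=B56.

B56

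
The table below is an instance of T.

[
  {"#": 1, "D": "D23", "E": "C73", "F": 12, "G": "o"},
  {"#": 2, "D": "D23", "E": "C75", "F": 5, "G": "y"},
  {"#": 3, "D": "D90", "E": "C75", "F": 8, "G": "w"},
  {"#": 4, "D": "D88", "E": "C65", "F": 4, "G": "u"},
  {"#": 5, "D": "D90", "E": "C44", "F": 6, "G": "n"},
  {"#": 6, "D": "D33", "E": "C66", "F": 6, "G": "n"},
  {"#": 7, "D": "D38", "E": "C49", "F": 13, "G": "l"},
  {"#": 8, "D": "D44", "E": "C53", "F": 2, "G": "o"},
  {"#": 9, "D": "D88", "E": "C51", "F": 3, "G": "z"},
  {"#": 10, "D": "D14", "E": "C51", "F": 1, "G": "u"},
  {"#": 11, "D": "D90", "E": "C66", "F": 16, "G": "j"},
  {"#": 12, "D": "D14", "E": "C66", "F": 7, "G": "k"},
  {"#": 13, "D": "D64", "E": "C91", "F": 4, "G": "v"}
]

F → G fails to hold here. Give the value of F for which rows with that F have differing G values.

F=12: row 1 → G = o ✓
F=5: row 2 → G = y ✓
F=8: row 3 → G = w ✓
F=4: rows 4, 13 → G takes values {u, v} — violation
F=6: rows 5, 6 → G = n, n ✓
F=13: row 7 → G = l ✓
F=2: row 8 → G = o ✓
F=3: row 9 → G = z ✓
F=1: row 10 → G = u ✓
F=16: row 11 → G = j ✓
F=7: row 12 → G = k ✓
The only F value with inconsistent G is F=4.

4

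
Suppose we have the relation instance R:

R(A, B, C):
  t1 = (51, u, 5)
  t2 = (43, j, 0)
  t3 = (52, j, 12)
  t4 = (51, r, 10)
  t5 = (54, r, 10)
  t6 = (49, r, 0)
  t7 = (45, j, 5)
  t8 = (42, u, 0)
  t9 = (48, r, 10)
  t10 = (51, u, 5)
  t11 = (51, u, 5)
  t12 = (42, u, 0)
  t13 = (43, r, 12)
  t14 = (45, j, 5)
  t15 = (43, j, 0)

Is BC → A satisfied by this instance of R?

(B=u, C=5): rows 1, 10, 11 → A = 51, 51, 51 ✓
(B=j, C=0): rows 2, 15 → A = 43, 43 ✓
(B=j, C=12): row 3 → A = 52 ✓
(B=r, C=10): rows 4, 5, 9 → A takes values {51, 54, 48} — violation
(B=r, C=0): row 6 → A = 49 ✓
(B=j, C=5): rows 7, 14 → A = 45, 45 ✓
(B=u, C=0): rows 8, 12 → A = 42, 42 ✓
(B=r, C=12): row 13 → A = 43 ✓
Two rows agree on BC but differ on A, so BC → A does not hold.

No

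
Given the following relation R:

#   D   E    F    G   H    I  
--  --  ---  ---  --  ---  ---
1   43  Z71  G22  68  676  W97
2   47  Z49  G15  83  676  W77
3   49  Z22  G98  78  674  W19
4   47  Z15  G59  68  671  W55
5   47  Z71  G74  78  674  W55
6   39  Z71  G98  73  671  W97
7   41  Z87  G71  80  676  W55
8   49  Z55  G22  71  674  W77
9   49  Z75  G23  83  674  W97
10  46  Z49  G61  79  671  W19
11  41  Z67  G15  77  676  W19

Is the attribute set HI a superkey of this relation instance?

Yes

All 11 rows have distinct HI values, so HI → (all attributes) holds and HI is a superkey.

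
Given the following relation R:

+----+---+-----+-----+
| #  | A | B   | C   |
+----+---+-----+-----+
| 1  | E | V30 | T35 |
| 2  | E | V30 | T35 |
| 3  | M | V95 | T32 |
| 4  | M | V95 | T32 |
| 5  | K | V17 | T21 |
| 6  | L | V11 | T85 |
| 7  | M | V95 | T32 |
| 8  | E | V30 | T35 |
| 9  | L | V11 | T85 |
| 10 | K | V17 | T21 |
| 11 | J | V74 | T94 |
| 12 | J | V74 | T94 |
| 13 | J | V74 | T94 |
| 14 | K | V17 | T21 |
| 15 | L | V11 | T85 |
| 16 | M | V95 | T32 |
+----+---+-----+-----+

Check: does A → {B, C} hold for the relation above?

Yes

A=E: rows 1, 2, 8 → {B,C} = (V30, T35), (V30, T35), (V30, T35) ✓
A=M: rows 3, 4, 7, 16 → {B,C} = (V95, T32), (V95, T32), (V95, T32), (V95, T32) ✓
A=K: rows 5, 10, 14 → {B,C} = (V17, T21), (V17, T21), (V17, T21) ✓
A=L: rows 6, 9, 15 → {B,C} = (V11, T85), (V11, T85), (V11, T85) ✓
A=J: rows 11, 12, 13 → {B,C} = (V74, T94), (V74, T94), (V74, T94) ✓
Every A value is associated with a single {B, C} value, so A → {B, C} holds.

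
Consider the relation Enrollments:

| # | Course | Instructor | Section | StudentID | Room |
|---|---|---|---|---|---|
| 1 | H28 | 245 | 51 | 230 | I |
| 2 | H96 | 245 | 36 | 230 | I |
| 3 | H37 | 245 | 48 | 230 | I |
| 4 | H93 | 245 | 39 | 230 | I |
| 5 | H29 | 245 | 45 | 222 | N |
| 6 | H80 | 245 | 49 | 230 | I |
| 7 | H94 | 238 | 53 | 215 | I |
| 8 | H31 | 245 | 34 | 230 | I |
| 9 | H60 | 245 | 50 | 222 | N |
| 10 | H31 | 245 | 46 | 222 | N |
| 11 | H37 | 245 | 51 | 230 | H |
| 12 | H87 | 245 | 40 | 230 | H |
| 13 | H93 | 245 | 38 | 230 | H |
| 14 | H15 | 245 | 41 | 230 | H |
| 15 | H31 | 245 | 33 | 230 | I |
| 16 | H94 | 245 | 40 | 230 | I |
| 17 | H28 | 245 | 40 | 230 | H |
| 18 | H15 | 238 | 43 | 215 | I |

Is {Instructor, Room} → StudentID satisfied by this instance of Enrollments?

(Instructor=245, Room=I): rows 1, 2, 3, 4, 6, 8, 15, 16 → StudentID = 230, 230, 230, 230, 230, 230, 230, 230 ✓
(Instructor=245, Room=N): rows 5, 9, 10 → StudentID = 222, 222, 222 ✓
(Instructor=238, Room=I): rows 7, 18 → StudentID = 215, 215 ✓
(Instructor=245, Room=H): rows 11, 12, 13, 14, 17 → StudentID = 230, 230, 230, 230, 230 ✓
Every {Instructor, Room} value is associated with a single StudentID value, so {Instructor, Room} → StudentID holds.

Yes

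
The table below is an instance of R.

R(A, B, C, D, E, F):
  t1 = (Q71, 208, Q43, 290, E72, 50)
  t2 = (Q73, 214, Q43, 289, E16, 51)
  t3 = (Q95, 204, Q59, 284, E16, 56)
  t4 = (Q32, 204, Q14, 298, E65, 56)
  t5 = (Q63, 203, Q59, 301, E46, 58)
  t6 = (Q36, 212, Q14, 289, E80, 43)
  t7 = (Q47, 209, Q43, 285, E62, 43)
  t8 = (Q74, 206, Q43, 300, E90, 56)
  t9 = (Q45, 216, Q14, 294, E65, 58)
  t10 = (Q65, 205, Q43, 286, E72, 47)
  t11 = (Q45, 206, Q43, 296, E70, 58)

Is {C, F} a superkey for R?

All 11 rows have distinct {C, F} values, so {C, F} → (all attributes) holds and {C, F} is a superkey.

Yes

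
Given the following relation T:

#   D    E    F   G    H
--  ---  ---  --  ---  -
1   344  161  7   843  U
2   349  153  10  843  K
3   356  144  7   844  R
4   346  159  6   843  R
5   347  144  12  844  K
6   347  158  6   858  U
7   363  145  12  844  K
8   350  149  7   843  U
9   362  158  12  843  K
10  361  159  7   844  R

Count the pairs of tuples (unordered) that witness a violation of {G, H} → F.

1

(G=843, H=U): all 2 rows agree on F — 0 pairs.
(G=843, H=K): violating pairs (2,9) — 1 pair.
(G=844, H=R): all 2 rows agree on F — 0 pairs.
(G=844, H=K): all 2 rows agree on F — 0 pairs.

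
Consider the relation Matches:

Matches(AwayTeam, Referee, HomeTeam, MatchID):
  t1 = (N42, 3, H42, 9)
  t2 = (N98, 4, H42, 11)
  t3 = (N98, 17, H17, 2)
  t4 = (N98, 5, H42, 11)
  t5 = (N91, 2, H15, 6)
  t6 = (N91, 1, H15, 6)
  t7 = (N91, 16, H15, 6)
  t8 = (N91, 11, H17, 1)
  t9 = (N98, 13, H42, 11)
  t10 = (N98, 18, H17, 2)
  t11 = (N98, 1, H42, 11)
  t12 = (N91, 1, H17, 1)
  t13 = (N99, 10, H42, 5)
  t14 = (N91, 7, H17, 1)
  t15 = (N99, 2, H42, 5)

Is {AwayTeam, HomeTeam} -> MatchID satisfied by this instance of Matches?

(AwayTeam=N42, HomeTeam=H42): row 1 → MatchID = 9 ✓
(AwayTeam=N98, HomeTeam=H42): rows 2, 4, 9, 11 → MatchID = 11, 11, 11, 11 ✓
(AwayTeam=N98, HomeTeam=H17): rows 3, 10 → MatchID = 2, 2 ✓
(AwayTeam=N91, HomeTeam=H15): rows 5, 6, 7 → MatchID = 6, 6, 6 ✓
(AwayTeam=N91, HomeTeam=H17): rows 8, 12, 14 → MatchID = 1, 1, 1 ✓
(AwayTeam=N99, HomeTeam=H42): rows 13, 15 → MatchID = 5, 5 ✓
Every {AwayTeam, HomeTeam} value is associated with a single MatchID value, so {AwayTeam, HomeTeam} -> MatchID holds.

Yes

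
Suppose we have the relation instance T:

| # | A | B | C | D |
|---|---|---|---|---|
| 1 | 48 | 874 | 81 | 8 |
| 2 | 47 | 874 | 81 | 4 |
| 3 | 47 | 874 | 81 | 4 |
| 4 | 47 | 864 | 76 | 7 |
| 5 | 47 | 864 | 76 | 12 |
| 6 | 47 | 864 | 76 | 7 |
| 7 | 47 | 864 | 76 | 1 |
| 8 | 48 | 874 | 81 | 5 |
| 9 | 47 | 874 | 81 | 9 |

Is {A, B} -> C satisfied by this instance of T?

(A=48, B=874): rows 1, 8 → C = 81, 81 ✓
(A=47, B=874): rows 2, 3, 9 → C = 81, 81, 81 ✓
(A=47, B=864): rows 4, 5, 6, 7 → C = 76, 76, 76, 76 ✓
Every {A, B} value is associated with a single C value, so {A, B} -> C holds.

Yes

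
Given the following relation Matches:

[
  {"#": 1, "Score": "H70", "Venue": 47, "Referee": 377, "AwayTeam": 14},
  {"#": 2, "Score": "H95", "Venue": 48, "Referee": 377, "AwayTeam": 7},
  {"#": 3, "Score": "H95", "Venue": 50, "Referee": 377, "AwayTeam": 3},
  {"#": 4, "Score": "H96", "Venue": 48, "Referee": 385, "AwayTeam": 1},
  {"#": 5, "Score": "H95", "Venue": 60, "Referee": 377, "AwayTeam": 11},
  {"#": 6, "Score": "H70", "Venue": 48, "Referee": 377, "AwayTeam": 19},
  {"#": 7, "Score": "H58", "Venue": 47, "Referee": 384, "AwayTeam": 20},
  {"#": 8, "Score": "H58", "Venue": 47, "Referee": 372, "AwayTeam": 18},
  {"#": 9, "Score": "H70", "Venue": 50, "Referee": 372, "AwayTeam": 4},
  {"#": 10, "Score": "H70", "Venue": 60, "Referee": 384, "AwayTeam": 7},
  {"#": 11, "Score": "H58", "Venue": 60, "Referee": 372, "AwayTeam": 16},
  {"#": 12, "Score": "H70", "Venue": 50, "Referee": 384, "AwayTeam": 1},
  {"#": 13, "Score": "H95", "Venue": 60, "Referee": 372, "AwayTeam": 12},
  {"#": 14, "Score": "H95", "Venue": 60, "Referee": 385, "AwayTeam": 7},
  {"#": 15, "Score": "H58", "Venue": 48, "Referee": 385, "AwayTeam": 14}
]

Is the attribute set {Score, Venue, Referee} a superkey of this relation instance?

Yes

All 15 rows have distinct {Score, Venue, Referee} values, so {Score, Venue, Referee} → (all attributes) holds and {Score, Venue, Referee} is a superkey.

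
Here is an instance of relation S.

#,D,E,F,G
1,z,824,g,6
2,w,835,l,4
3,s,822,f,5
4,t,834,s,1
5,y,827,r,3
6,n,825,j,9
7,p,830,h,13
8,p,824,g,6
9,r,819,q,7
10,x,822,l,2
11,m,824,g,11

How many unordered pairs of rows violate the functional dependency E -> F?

E=824: all 3 rows agree on F — 0 pairs.
E=822: violating pairs (3,10) — 1 pair.

1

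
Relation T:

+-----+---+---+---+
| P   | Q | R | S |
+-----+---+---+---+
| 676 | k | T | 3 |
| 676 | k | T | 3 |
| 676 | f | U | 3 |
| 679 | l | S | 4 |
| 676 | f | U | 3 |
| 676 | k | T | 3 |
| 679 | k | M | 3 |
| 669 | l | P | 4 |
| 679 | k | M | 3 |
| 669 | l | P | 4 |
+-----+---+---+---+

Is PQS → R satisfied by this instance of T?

Yes

(P=676, Q=k, S=3): 3 rows → R = T, T, T ✓
(P=676, Q=f, S=3): 2 rows → R = U, U ✓
(P=679, Q=l, S=4): 1 row → R = S ✓
(P=679, Q=k, S=3): 2 rows → R = M, M ✓
(P=669, Q=l, S=4): 2 rows → R = P, P ✓
Every PQS value is associated with a single R value, so PQS → R holds.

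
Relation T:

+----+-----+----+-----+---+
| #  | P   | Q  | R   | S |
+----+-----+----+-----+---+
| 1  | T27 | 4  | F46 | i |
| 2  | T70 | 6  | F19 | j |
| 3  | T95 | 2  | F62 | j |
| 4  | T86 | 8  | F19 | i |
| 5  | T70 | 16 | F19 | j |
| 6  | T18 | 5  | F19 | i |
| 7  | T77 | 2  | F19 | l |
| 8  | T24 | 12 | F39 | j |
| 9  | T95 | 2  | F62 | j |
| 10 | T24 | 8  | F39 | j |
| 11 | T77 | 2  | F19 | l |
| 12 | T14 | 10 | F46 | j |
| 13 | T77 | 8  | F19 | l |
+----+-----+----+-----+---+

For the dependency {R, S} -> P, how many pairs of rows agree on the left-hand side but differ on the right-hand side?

(R=F19, S=j): all 2 rows agree on P — 0 pairs.
(R=F62, S=j): all 2 rows agree on P — 0 pairs.
(R=F19, S=i): violating pairs (4,6) — 1 pair.
(R=F19, S=l): all 3 rows agree on P — 0 pairs.
(R=F39, S=j): all 2 rows agree on P — 0 pairs.

1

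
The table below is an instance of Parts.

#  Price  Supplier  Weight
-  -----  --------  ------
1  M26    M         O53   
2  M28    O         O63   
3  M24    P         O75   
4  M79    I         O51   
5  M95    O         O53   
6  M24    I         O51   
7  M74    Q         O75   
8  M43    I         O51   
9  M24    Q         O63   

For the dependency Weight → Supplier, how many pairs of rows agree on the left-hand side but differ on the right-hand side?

3

Weight=O53: violating pairs (1,5) — 1 pair.
Weight=O63: violating pairs (2,9) — 1 pair.
Weight=O75: violating pairs (3,7) — 1 pair.
Weight=O51: all 3 rows agree on Supplier — 0 pairs.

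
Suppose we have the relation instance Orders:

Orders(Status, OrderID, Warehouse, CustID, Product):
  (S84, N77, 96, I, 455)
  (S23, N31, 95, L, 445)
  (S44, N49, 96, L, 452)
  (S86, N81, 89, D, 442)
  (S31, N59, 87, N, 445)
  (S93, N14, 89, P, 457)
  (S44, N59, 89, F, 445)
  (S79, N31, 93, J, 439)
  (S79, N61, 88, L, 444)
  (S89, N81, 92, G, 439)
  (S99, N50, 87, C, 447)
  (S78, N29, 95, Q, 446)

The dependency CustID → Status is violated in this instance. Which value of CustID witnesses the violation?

CustID=I: 1 row → Status = S84 ✓
CustID=L: 3 rows → Status takes values {S23, S44, S79} — violation
CustID=D: 1 row → Status = S86 ✓
CustID=N: 1 row → Status = S31 ✓
CustID=P: 1 row → Status = S93 ✓
CustID=F: 1 row → Status = S44 ✓
CustID=J: 1 row → Status = S79 ✓
CustID=G: 1 row → Status = S89 ✓
CustID=C: 1 row → Status = S99 ✓
CustID=Q: 1 row → Status = S78 ✓
The only CustID value with inconsistent Status is CustID=L.

L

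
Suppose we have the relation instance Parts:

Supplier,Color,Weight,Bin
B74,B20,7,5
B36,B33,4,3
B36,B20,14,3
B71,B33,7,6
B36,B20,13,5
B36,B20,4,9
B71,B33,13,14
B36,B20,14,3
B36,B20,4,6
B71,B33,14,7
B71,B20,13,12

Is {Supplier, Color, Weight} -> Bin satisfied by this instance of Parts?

(Supplier=B74, Color=B20, Weight=7): 1 row → Bin = 5 ✓
(Supplier=B36, Color=B33, Weight=4): 1 row → Bin = 3 ✓
(Supplier=B36, Color=B20, Weight=14): 2 rows → Bin = 3, 3 ✓
(Supplier=B71, Color=B33, Weight=7): 1 row → Bin = 6 ✓
(Supplier=B36, Color=B20, Weight=13): 1 row → Bin = 5 ✓
(Supplier=B36, Color=B20, Weight=4): 2 rows → Bin takes values {9, 6} — violation
(Supplier=B71, Color=B33, Weight=13): 1 row → Bin = 14 ✓
(Supplier=B71, Color=B33, Weight=14): 1 row → Bin = 7 ✓
(Supplier=B71, Color=B20, Weight=13): 1 row → Bin = 12 ✓
Two rows agree on {Supplier, Color, Weight} but differ on Bin, so {Supplier, Color, Weight} -> Bin does not hold.

No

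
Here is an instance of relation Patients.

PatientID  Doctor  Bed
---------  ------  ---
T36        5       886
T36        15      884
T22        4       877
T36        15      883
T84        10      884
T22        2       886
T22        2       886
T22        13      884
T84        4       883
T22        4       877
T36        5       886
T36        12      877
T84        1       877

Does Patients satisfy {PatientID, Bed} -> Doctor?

Yes

(PatientID=T36, Bed=886): 2 rows → Doctor = 5, 5 ✓
(PatientID=T36, Bed=884): 1 row → Doctor = 15 ✓
(PatientID=T22, Bed=877): 2 rows → Doctor = 4, 4 ✓
(PatientID=T36, Bed=883): 1 row → Doctor = 15 ✓
(PatientID=T84, Bed=884): 1 row → Doctor = 10 ✓
(PatientID=T22, Bed=886): 2 rows → Doctor = 2, 2 ✓
(PatientID=T22, Bed=884): 1 row → Doctor = 13 ✓
(PatientID=T84, Bed=883): 1 row → Doctor = 4 ✓
(PatientID=T36, Bed=877): 1 row → Doctor = 12 ✓
(PatientID=T84, Bed=877): 1 row → Doctor = 1 ✓
Every {PatientID, Bed} value is associated with a single Doctor value, so {PatientID, Bed} -> Doctor holds.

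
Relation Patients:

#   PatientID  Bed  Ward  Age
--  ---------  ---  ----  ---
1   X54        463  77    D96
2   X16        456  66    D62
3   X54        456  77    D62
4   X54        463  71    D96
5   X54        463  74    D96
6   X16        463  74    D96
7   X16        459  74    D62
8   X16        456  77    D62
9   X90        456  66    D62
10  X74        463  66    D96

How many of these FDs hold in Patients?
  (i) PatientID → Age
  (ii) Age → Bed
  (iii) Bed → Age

(i) PatientID → Age: PatientID=X54: rows 1, 3, 4, 5 → Age takes values {D96, D62} — violation; PatientID=X16: rows 2, 6, 7, 8 → Age takes values {D62, D96} — violation — fails.
(ii) Age → Bed: Age=D62: rows 2, 3, 7, 8, 9 → Bed takes values {456, 459} — violation — fails.
(iii) Bed → Age: every LHS value maps to a single RHS value — holds.
1 of the 3 dependencies holds.

1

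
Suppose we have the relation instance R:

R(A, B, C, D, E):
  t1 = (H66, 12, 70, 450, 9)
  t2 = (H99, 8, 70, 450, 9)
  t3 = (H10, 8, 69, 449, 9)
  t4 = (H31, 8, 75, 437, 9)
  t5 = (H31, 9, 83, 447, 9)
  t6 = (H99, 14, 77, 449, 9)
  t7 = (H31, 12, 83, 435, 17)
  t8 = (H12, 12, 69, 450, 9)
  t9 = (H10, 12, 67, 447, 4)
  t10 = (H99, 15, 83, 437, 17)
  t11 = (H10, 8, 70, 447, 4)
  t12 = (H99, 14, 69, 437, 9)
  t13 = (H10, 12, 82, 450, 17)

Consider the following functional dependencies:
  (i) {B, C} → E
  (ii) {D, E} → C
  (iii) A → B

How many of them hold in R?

0

(i) {B, C} → E: (B=8, C=70): rows 2, 11 → E takes values {9, 4} — violation — fails.
(ii) {D, E} → C: (D=450, E=9): rows 1, 2, 8 → C takes values {70, 69} — violation; (D=449, E=9): rows 3, 6 → C takes values {69, 77} — violation; (D=437, E=9): rows 4, 12 → C takes values {75, 69} — violation; (D=447, E=4): rows 9, 11 → C takes values {67, 70} — violation — fails.
(iii) A → B: A=H99: rows 2, 6, 10, 12 → B takes values {8, 14, 15} — violation; A=H10: rows 3, 9, 11, 13 → B takes values {8, 12} — violation; A=H31: rows 4, 5, 7 → B takes values {8, 9, 12} — violation — fails.
None of the 3 dependencies hold.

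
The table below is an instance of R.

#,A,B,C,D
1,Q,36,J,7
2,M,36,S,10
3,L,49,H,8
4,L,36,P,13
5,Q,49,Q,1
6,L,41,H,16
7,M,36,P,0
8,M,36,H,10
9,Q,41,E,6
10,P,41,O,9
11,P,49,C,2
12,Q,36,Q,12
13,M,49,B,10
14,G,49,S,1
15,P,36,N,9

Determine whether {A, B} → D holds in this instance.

No

(A=Q, B=36): rows 1, 12 → D takes values {7, 12} — violation
(A=M, B=36): rows 2, 7, 8 → D takes values {10, 0} — violation
(A=L, B=49): row 3 → D = 8 ✓
(A=L, B=36): row 4 → D = 13 ✓
(A=Q, B=49): row 5 → D = 1 ✓
(A=L, B=41): row 6 → D = 16 ✓
(A=Q, B=41): row 9 → D = 6 ✓
(A=P, B=41): row 10 → D = 9 ✓
(A=P, B=49): row 11 → D = 2 ✓
(A=M, B=49): row 13 → D = 10 ✓
(A=G, B=49): row 14 → D = 1 ✓
(A=P, B=36): row 15 → D = 9 ✓
Two rows agree on {A, B} but differ on D, so {A, B} → D does not hold.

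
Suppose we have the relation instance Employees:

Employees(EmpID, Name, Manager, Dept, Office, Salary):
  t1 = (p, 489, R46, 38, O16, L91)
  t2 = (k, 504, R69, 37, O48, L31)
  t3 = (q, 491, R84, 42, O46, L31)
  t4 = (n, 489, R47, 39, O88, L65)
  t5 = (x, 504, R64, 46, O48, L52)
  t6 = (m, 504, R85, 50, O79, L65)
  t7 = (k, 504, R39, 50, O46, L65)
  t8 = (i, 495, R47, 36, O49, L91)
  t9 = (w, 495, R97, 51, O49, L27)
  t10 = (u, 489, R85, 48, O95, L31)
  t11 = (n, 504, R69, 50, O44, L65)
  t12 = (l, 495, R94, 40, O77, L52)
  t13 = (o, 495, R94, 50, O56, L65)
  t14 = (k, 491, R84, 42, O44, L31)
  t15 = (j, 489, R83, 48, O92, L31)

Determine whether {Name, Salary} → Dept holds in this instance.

Yes

(Name=489, Salary=L91): row 1 → Dept = 38 ✓
(Name=504, Salary=L31): row 2 → Dept = 37 ✓
(Name=491, Salary=L31): rows 3, 14 → Dept = 42, 42 ✓
(Name=489, Salary=L65): row 4 → Dept = 39 ✓
(Name=504, Salary=L52): row 5 → Dept = 46 ✓
(Name=504, Salary=L65): rows 6, 7, 11 → Dept = 50, 50, 50 ✓
(Name=495, Salary=L91): row 8 → Dept = 36 ✓
(Name=495, Salary=L27): row 9 → Dept = 51 ✓
(Name=489, Salary=L31): rows 10, 15 → Dept = 48, 48 ✓
(Name=495, Salary=L52): row 12 → Dept = 40 ✓
(Name=495, Salary=L65): row 13 → Dept = 50 ✓
Every {Name, Salary} value is associated with a single Dept value, so {Name, Salary} → Dept holds.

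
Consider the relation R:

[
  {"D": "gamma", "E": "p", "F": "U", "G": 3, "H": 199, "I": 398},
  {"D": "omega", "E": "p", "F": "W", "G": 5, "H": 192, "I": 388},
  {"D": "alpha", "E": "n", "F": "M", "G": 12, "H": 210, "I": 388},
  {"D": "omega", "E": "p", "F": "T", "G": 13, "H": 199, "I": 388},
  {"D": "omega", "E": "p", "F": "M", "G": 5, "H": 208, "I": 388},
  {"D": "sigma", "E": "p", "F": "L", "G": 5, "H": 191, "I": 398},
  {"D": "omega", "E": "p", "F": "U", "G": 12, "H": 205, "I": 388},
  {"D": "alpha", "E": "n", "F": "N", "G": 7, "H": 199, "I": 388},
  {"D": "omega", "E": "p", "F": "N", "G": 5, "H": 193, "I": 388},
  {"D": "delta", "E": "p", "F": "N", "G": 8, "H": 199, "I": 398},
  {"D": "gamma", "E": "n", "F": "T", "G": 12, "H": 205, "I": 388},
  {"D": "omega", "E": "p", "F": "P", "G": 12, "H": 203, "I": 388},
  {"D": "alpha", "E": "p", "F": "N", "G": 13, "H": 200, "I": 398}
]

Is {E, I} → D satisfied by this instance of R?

(E=p, I=398): 4 rows → D takes values {gamma, sigma, delta, alpha} — violation
(E=p, I=388): 6 rows → D = omega, omega, omega, omega, omega, omega ✓
(E=n, I=388): 3 rows → D takes values {alpha, gamma} — violation
Two rows agree on {E, I} but differ on D, so {E, I} → D does not hold.

No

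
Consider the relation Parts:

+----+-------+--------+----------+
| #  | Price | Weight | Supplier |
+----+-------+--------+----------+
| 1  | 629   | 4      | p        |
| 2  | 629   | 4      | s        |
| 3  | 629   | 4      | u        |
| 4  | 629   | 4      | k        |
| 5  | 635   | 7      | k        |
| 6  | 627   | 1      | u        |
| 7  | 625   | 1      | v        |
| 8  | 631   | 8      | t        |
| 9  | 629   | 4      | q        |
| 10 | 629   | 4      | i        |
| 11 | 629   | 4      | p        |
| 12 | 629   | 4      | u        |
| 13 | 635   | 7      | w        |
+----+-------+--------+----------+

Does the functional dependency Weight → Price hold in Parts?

No

Weight=4: rows 1, 2, 3, 4, 9, 10, 11, 12 → Price = 629, 629, 629, 629, 629, 629, 629, 629 ✓
Weight=7: rows 5, 13 → Price = 635, 635 ✓
Weight=1: rows 6, 7 → Price takes values {627, 625} — violation
Weight=8: row 8 → Price = 631 ✓
Two rows agree on Weight but differ on Price, so Weight → Price does not hold.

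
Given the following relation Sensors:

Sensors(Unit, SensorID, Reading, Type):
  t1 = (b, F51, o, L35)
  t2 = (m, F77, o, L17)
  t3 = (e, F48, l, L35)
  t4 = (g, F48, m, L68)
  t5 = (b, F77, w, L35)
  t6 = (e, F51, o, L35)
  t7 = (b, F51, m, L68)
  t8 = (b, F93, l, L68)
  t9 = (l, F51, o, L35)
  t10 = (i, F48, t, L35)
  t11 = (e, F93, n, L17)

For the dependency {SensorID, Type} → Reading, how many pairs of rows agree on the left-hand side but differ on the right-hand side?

1

(SensorID=F51, Type=L35): all 3 rows agree on Reading — 0 pairs.
(SensorID=F48, Type=L35): violating pairs (3,10) — 1 pair.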